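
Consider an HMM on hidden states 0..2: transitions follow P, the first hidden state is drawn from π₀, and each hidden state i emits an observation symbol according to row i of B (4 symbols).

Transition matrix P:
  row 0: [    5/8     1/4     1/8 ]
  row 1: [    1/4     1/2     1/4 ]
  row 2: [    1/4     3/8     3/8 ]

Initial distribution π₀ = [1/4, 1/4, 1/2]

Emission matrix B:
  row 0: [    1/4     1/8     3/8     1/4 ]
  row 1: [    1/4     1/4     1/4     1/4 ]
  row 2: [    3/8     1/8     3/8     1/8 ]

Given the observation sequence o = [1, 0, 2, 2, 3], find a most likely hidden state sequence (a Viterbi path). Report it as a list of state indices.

t=0: δ = [3.125e-02, 6.250e-02, 6.250e-02]  (obs o_0=1)
t=1: δ = [4.883e-03, 7.812e-03, 8.789e-03]  ψ = [0, 1, 2]  (obs o_1=0)
t=2: δ = [1.144e-03, 9.766e-04, 1.236e-03]  ψ = [0, 1, 2]  (obs o_2=2)
t=3: δ = [2.682e-04, 1.221e-04, 1.738e-04]  ψ = [0, 1, 2]  (obs o_3=2)
t=4: δ = [4.191e-05, 1.676e-05, 8.147e-06]  ψ = [0, 0, 2]  (obs o_4=3)
backtrack: best end state = 0; path = [0, 0, 0, 0, 0]

path = [0, 0, 0, 0, 0]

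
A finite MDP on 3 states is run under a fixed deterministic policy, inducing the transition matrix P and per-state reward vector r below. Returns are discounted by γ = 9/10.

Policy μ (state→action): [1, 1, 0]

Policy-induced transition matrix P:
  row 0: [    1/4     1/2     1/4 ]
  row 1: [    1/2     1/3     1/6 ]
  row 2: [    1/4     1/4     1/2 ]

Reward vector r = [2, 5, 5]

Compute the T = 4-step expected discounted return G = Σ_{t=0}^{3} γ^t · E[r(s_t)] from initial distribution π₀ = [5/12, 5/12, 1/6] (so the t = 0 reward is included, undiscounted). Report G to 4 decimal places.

t=0: π = [0.4167, 0.4167, 0.1667], E[r] = 3.7500, γ^t·E[r] = 3.750000, running G = 3.750000
t=1: π = [0.3542, 0.3889, 0.2569], E[r] = 3.9375, γ^t·E[r] = 3.543750, running G = 7.293750
t=2: π = [0.3472, 0.3709, 0.2818], E[r] = 3.9583, γ^t·E[r] = 3.206250, running G = 10.500000
t=3: π = [0.3427, 0.3677, 0.2895], E[r] = 3.9718, γ^t·E[r] = 2.895434, running G = 13.395434

G = 13.3954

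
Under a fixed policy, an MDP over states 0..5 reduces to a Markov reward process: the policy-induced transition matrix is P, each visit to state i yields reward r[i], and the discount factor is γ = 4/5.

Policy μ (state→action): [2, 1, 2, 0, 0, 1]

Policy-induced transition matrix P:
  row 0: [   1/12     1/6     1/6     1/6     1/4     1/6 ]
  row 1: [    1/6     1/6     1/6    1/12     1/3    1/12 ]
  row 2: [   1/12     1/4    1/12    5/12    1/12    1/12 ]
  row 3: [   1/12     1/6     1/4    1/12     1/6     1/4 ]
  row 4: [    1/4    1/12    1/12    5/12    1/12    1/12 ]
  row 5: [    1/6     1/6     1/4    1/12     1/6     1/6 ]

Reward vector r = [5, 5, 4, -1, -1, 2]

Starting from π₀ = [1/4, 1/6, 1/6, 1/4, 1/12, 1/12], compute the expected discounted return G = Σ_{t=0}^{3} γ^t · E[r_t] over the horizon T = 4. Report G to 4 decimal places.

t=0: π = [0.2500, 0.1667, 0.1667, 0.2500, 0.0833, 0.0833], E[r] = 2.5833, γ^t·E[r] = 2.583333, running G = 2.583333
t=1: π = [0.1181, 0.1736, 0.1736, 0.1875, 0.1944, 0.1528], E[r] = 2.0764, γ^t·E[r] = 1.661111, running G = 4.244444
t=2: π = [0.1429, 0.1649, 0.1644, 0.2159, 0.1748, 0.1372], E[r] = 2.0804, γ^t·E[r] = 1.331481, running G = 5.575926
t=3: π = [0.1376, 0.1658, 0.1678, 0.2083, 0.1778, 0.1427], E[r] = 2.0877, γ^t·E[r] = 1.068889, running G = 6.644815

G = 6.6448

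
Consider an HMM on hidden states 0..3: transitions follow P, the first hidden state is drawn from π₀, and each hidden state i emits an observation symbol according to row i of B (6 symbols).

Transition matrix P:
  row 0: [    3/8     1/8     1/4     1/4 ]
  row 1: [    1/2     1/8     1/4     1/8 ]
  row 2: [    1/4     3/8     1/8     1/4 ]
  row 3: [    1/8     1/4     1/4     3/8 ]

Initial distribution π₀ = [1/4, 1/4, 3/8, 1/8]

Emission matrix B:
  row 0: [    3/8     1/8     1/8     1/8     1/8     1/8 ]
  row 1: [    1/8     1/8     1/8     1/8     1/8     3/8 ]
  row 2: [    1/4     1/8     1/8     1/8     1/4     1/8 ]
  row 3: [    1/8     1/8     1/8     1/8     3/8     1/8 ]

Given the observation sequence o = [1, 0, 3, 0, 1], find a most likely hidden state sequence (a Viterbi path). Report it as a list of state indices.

t=0: δ = [3.125e-02, 3.125e-02, 4.688e-02, 1.562e-02]  (obs o_0=1)
t=1: δ = [5.859e-03, 2.197e-03, 1.953e-03, 1.465e-03]  ψ = [1, 2, 0, 2]  (obs o_1=0)
t=2: δ = [2.747e-04, 9.155e-05, 1.831e-04, 1.831e-04]  ψ = [0, 0, 0, 0]  (obs o_2=3)
t=3: δ = [3.862e-05, 8.583e-06, 1.717e-05, 8.583e-06]  ψ = [0, 2, 0, 0]  (obs o_3=0)
t=4: δ = [1.810e-06, 8.047e-07, 1.207e-06, 1.207e-06]  ψ = [0, 2, 0, 0]  (obs o_4=1)
backtrack: best end state = 0; path = [1, 0, 0, 0, 0]

path = [1, 0, 0, 0, 0]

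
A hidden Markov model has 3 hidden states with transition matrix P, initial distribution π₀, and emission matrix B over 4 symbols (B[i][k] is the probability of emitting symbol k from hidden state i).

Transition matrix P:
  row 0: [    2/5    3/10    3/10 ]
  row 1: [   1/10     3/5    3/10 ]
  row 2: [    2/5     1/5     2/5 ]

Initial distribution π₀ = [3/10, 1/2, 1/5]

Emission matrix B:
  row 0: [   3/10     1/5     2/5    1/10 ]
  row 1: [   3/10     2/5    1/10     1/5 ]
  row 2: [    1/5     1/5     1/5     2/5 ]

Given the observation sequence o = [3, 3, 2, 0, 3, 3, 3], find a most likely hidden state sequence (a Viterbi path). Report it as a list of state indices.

path = [2, 2, 0, 0, 2, 2, 2]

t=0: δ = [3.000e-02, 1.000e-01, 8.000e-02]  (obs o_0=3)
t=1: δ = [3.200e-03, 1.200e-02, 1.280e-02]  ψ = [2, 1, 2]  (obs o_1=3)
t=2: δ = [2.048e-03, 7.200e-04, 1.024e-03]  ψ = [2, 1, 2]  (obs o_2=2)
t=3: δ = [2.458e-04, 1.843e-04, 1.229e-04]  ψ = [0, 0, 0]  (obs o_3=0)
t=4: δ = [9.830e-06, 2.212e-05, 2.949e-05]  ψ = [0, 1, 0]  (obs o_4=3)
t=5: δ = [1.180e-06, 2.654e-06, 4.719e-06]  ψ = [2, 1, 2]  (obs o_5=3)
t=6: δ = [1.887e-07, 3.185e-07, 7.550e-07]  ψ = [2, 1, 2]  (obs o_6=3)
backtrack: best end state = 2; path = [2, 2, 0, 0, 2, 2, 2]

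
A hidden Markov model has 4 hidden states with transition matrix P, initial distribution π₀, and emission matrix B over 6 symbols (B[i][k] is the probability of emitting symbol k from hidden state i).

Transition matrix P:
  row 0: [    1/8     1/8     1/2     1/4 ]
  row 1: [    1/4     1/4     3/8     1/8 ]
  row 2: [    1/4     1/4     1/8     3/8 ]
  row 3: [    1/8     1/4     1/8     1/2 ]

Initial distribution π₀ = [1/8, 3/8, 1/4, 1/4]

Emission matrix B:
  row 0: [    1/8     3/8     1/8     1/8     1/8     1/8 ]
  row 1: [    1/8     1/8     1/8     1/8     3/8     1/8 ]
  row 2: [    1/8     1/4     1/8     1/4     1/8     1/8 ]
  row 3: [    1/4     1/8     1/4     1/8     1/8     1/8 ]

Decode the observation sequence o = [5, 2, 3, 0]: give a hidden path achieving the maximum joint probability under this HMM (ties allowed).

t=0: δ = [1.562e-02, 4.688e-02, 3.125e-02, 3.125e-02]  (obs o_0=5)
t=1: δ = [1.465e-03, 1.465e-03, 2.197e-03, 3.906e-03]  ψ = [1, 1, 1, 3]  (obs o_1=2)
t=2: δ = [6.866e-05, 1.221e-04, 1.831e-04, 2.441e-04]  ψ = [2, 3, 0, 3]  (obs o_2=3)
t=3: δ = [5.722e-06, 7.629e-06, 5.722e-06, 3.052e-05]  ψ = [2, 3, 1, 3]  (obs o_3=0)
backtrack: best end state = 3; path = [3, 3, 3, 3]

path = [3, 3, 3, 3]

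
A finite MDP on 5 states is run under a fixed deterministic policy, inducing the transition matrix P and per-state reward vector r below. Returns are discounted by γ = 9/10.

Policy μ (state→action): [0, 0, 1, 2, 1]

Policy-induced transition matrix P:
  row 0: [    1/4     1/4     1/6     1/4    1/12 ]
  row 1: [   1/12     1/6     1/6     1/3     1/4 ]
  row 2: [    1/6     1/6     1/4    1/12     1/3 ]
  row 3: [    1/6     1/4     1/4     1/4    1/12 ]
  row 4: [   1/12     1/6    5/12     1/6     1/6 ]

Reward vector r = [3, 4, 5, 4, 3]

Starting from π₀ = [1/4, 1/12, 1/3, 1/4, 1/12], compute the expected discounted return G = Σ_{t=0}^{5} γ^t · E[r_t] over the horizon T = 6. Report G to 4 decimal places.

t=0: π = [0.2500, 0.0833, 0.3333, 0.2500, 0.0833], E[r] = 4.0000, γ^t·E[r] = 4.000000, running G = 4.000000
t=1: π = [0.1736, 0.2083, 0.2361, 0.1944, 0.1875], E[r] = 3.8750, γ^t·E[r] = 3.487500, running G = 7.487500
t=2: π = [0.1481, 0.1973, 0.2494, 0.2124, 0.1927], E[r] = 3.9086, γ^t·E[r] = 3.165938, running G = 10.653438
t=3: π = [0.1465, 0.1967, 0.2533, 0.2088, 0.1946], E[r] = 3.9122, γ^t·E[r] = 2.851980, running G = 13.505418
t=4: π = [0.1463, 0.1963, 0.2538, 0.2080, 0.1957], E[r] = 3.9119, γ^t·E[r] = 2.566600, running G = 16.072018
t=5: π = [0.1462, 0.1962, 0.2541, 0.2077, 0.1958], E[r] = 3.9121, γ^t·E[r] = 2.310034, running G = 18.382052

G = 18.3821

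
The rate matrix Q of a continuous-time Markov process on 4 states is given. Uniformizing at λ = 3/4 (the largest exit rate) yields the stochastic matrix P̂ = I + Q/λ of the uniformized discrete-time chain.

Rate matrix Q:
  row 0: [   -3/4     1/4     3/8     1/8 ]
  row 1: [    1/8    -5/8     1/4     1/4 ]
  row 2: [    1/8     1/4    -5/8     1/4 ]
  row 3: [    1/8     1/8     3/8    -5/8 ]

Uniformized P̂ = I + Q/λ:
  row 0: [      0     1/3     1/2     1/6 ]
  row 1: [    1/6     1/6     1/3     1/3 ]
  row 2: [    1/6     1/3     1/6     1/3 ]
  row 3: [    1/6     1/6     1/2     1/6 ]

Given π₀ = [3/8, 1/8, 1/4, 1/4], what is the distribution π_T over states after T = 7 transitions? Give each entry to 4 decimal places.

t=0: π = [0.3750, 0.1250, 0.2500, 0.2500]
t=1: π = [0.1042, 0.2708, 0.3958, 0.2292]
t=2: π = [0.1493, 0.2500, 0.3229, 0.2778]
t=3: π = [0.1418, 0.2454, 0.3507, 0.2622]
t=4: π = [0.1430, 0.2487, 0.3422, 0.2660]
t=5: π = [0.1428, 0.2475, 0.3445, 0.2652]
t=6: π = [0.1429, 0.2479, 0.3439, 0.2653]
t=7: π = [0.1429, 0.2478, 0.3440, 0.2653]

π = [0.1429, 0.2478, 0.3440, 0.2653]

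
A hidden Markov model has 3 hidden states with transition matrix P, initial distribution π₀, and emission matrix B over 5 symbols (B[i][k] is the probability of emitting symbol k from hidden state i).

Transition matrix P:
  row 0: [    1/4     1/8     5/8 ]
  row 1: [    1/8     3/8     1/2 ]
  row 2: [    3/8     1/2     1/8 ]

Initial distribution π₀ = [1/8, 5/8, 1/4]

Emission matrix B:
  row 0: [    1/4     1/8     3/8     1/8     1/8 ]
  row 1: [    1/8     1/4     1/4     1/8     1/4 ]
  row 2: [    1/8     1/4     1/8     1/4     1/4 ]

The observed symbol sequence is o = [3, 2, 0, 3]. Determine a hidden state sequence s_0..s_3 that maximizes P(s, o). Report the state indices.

t=0: δ = [1.562e-02, 7.812e-02, 6.250e-02]  (obs o_0=3)
t=1: δ = [8.789e-03, 7.812e-03, 4.883e-03]  ψ = [2, 2, 1]  (obs o_1=2)
t=2: δ = [5.493e-04, 3.662e-04, 6.866e-04]  ψ = [0, 1, 0]  (obs o_2=0)
t=3: δ = [3.219e-05, 4.292e-05, 8.583e-05]  ψ = [2, 2, 0]  (obs o_3=3)
backtrack: best end state = 2; path = [2, 0, 0, 2]

path = [2, 0, 0, 2]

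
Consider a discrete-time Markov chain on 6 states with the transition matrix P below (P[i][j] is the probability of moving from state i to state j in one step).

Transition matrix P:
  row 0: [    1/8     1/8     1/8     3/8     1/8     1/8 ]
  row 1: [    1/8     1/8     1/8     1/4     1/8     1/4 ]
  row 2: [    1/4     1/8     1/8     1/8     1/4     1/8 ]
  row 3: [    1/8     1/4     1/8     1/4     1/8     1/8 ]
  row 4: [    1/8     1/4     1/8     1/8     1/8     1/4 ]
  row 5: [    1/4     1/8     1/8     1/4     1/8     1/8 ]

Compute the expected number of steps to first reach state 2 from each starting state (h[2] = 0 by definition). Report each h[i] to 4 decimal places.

First-step conditioning: h[2] = 0; for i ≠ 2, h[i] = 1 + Σ_k P[i][k]·h[k].
  h[0] = 1 + 1/8·h[0] + 1/8·h[1] + 3/8·h[3] + 1/8·h[4] + 1/8·h[5]
  h[1] = 1 + 1/8·h[0] + 1/8·h[1] + 1/4·h[3] + 1/8·h[4] + 1/4·h[5]
  h[3] = 1 + 1/8·h[0] + 1/4·h[1] + 1/4·h[3] + 1/8·h[4] + 1/8·h[5]
  h[4] = 1 + 1/8·h[0] + 1/4·h[1] + 1/8·h[3] + 1/8·h[4] + 1/4·h[5]
  h[5] = 1 + 1/4·h[0] + 1/8·h[1] + 1/4·h[3] + 1/8·h[4] + 1/8·h[5]
Solving the 5×5 linear system over states ≠ 2 gives exactly h = [8, 8, 0, 8, 8, 8] (h[2] = 0 is the target).

h = [8.0000, 8.0000, 0.0000, 8.0000, 8.0000, 8.0000]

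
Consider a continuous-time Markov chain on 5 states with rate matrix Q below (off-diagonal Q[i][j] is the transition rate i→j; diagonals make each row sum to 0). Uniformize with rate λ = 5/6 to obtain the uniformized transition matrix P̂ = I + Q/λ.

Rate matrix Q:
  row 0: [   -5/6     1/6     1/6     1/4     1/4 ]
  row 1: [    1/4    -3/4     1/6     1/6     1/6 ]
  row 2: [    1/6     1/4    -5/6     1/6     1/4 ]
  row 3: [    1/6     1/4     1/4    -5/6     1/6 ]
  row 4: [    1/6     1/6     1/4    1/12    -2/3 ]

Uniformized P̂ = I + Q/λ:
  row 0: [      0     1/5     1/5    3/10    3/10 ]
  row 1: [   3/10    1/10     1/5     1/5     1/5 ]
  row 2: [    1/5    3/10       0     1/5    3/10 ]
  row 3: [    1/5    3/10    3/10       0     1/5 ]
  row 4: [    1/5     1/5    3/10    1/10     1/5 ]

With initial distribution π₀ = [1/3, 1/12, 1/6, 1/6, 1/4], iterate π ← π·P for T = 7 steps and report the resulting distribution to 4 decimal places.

π = [0.1846, 0.2148, 0.2000, 0.1622, 0.2385]

t=0: π = [0.3333, 0.0833, 0.1667, 0.1667, 0.2500]
t=1: π = [0.1417, 0.2250, 0.2083, 0.1750, 0.2500]
t=2: π = [0.1942, 0.2158, 0.2008, 0.1542, 0.2350]
t=3: π = [0.1828, 0.2139, 0.1988, 0.1651, 0.2395]
t=4: π = [0.1848, 0.2150, 0.2007, 0.1613, 0.2382]
t=5: π = [0.1845, 0.2147, 0.1998, 0.1624, 0.2386]
t=6: π = [0.1846, 0.2148, 0.2001, 0.1621, 0.2384]
t=7: π = [0.1846, 0.2148, 0.2000, 0.1622, 0.2385]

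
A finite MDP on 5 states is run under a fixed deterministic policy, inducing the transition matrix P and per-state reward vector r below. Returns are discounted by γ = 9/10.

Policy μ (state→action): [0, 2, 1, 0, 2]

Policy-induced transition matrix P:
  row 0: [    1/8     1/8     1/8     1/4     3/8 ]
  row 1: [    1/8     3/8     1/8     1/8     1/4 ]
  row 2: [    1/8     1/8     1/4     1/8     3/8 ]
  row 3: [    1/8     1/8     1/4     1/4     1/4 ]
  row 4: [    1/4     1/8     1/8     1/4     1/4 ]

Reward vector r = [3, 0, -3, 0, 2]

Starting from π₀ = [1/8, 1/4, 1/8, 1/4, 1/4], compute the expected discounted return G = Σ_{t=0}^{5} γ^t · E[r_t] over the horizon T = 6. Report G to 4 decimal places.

G = 2.4947

t=0: π = [0.1250, 0.2500, 0.1250, 0.2500, 0.2500], E[r] = 0.5000, γ^t·E[r] = 0.500000, running G = 0.500000
t=1: π = [0.1563, 0.1875, 0.1719, 0.2031, 0.2813], E[r] = 0.5156, γ^t·E[r] = 0.464063, running G = 0.964063
t=2: π = [0.1602, 0.1719, 0.1719, 0.2051, 0.2910], E[r] = 0.5469, γ^t·E[r] = 0.442969, running G = 1.407031
t=3: π = [0.1614, 0.1680, 0.1721, 0.2070, 0.2915], E[r] = 0.5508, γ^t·E[r] = 0.401520, running G = 1.808551
t=4: π = [0.1614, 0.1670, 0.1724, 0.2075, 0.2917], E[r] = 0.5505, γ^t·E[r] = 0.361187, running G = 2.169738
t=5: π = [0.1615, 0.1667, 0.1725, 0.2076, 0.2917], E[r] = 0.5504, γ^t·E[r] = 0.324997, running G = 2.494735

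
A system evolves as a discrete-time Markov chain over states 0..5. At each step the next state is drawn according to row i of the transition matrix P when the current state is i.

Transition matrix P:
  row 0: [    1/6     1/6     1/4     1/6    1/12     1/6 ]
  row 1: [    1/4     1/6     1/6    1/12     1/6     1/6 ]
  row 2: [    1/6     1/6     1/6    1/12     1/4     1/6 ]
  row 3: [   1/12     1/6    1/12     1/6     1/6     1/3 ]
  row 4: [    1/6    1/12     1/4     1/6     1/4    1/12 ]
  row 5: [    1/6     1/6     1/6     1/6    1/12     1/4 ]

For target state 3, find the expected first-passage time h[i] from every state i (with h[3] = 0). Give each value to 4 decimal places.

h = [7.3156, 7.8748, 7.8706, 0.0000, 7.2648, 7.2652]

First-step conditioning: h[3] = 0; for i ≠ 3, h[i] = 1 + Σ_k P[i][k]·h[k].
  h[0] = 1 + 1/6·h[0] + 1/6·h[1] + 1/4·h[2] + 1/12·h[4] + 1/6·h[5]
  h[1] = 1 + 1/4·h[0] + 1/6·h[1] + 1/6·h[2] + 1/6·h[4] + 1/6·h[5]
  h[2] = 1 + 1/6·h[0] + 1/6·h[1] + 1/6·h[2] + 1/4·h[4] + 1/6·h[5]
  h[4] = 1 + 1/6·h[0] + 1/12·h[1] + 1/4·h[2] + 1/4·h[4] + 1/12·h[5]
  h[5] = 1 + 1/6·h[0] + 1/6·h[1] + 1/6·h[2] + 1/12·h[4] + 1/4·h[5]
Solving the 5×5 linear system over states ≠ 3 gives exactly h = [207084/28307, 222912/28307, 222792/28307, 0, 205644/28307, 205656/28307] (h[3] = 0 is the target).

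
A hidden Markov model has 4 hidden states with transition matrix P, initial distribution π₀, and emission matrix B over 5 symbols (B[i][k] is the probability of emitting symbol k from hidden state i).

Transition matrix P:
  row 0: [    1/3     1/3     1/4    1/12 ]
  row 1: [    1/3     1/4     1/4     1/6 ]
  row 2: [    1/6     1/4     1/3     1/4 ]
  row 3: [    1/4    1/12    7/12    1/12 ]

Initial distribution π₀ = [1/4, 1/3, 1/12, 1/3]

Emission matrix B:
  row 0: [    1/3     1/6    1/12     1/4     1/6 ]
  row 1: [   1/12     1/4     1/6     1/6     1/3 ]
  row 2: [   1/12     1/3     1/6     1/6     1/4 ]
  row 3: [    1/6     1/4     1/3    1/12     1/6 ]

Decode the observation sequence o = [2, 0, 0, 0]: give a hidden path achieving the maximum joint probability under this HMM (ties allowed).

t=0: δ = [2.083e-02, 5.556e-02, 1.389e-02, 1.111e-01]  (obs o_0=2)
t=1: δ = [9.259e-03, 1.157e-03, 5.401e-03, 1.543e-03]  ψ = [3, 1, 3, 1]  (obs o_1=0)
t=2: δ = [1.029e-03, 2.572e-04, 1.929e-04, 2.251e-04]  ψ = [0, 0, 0, 2]  (obs o_2=0)
t=3: δ = [1.143e-04, 2.858e-05, 2.143e-05, 1.429e-05]  ψ = [0, 0, 0, 0]  (obs o_3=0)
backtrack: best end state = 0; path = [3, 0, 0, 0]

path = [3, 0, 0, 0]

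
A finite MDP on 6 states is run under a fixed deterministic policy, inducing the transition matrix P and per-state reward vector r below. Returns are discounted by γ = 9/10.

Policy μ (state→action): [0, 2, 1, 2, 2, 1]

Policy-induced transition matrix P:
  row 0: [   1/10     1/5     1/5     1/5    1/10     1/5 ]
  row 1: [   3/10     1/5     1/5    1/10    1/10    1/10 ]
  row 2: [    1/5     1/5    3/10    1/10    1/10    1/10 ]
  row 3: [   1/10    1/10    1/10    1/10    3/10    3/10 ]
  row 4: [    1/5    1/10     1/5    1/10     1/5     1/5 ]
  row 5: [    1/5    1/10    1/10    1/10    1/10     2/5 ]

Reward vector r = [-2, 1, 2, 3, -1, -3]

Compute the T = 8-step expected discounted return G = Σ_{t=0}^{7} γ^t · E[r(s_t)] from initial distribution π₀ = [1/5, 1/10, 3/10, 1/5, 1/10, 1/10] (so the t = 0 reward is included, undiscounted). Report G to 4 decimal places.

t=0: π = [0.2000, 0.1000, 0.3000, 0.2000, 0.1000, 0.1000], E[r] = 0.5000, γ^t·E[r] = 0.500000, running G = 0.500000
t=1: π = [0.1700, 0.1600, 0.2000, 0.1200, 0.1500, 0.2000], E[r] = -0.1700, γ^t·E[r] = -0.153000, running G = 0.347000
t=2: π = [0.1870, 0.1530, 0.1880, 0.1170, 0.1390, 0.2160], E[r] = -0.2810, γ^t·E[r] = -0.227610, running G = 0.119390
t=3: π = [0.1849, 0.1528, 0.1855, 0.1187, 0.1373, 0.2208], E[r] = -0.2896, γ^t·E[r] = -0.211118, running G = -0.091728
t=4: π = [0.1849, 0.1523, 0.1846, 0.1185, 0.1375, 0.2222], E[r] = -0.2969, γ^t·E[r] = -0.194809, running G = -0.286538
t=5: π = [0.1849, 0.1522, 0.1844, 0.1185, 0.1374, 0.2226], E[r] = -0.2986, γ^t·E[r] = -0.176306, running G = -0.462844
t=6: π = [0.1849, 0.1521, 0.1843, 0.1185, 0.1374, 0.2227], E[r] = -0.2991, γ^t·E[r] = -0.158934, running G = -0.621778
t=7: π = [0.1849, 0.1521, 0.1843, 0.1185, 0.1374, 0.2227], E[r] = -0.2992, γ^t·E[r] = -0.143107, running G = -0.764885

G = -0.7649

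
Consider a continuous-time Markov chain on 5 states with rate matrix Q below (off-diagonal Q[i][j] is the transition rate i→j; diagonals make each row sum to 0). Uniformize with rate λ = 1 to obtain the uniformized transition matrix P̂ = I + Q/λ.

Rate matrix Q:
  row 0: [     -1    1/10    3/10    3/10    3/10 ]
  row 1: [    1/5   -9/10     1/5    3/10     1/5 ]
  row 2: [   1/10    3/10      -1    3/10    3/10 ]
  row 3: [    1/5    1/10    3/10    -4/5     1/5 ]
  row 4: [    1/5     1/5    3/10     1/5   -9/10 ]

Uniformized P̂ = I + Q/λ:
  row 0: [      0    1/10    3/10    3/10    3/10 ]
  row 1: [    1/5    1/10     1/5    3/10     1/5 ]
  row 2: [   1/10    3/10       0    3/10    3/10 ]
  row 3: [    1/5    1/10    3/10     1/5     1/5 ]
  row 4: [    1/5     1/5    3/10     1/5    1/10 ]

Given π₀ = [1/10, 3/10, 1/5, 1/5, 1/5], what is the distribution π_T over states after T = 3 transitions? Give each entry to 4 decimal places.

π = [0.1485, 0.1658, 0.2174, 0.2531, 0.2152]

t=0: π = [0.1000, 0.3000, 0.2000, 0.2000, 0.2000]
t=1: π = [0.1600, 0.1600, 0.2100, 0.2600, 0.2100]
t=2: π = [0.1470, 0.1630, 0.2210, 0.2530, 0.2160]
t=3: π = [0.1485, 0.1658, 0.2174, 0.2531, 0.2152]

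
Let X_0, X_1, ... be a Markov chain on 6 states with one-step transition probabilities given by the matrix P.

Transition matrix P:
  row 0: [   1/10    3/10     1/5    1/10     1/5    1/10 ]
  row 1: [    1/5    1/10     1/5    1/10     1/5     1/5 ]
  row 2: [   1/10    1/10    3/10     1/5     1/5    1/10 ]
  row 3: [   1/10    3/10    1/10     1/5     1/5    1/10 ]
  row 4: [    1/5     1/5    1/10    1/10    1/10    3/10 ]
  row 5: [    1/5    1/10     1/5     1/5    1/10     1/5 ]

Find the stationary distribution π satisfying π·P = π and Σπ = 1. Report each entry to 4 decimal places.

π = [0.1511, 0.1770, 0.1870, 0.1505, 0.1666, 0.1678]

Balance equations π_j = Σ_i π_i·P[i][j]:
  π_0 = 1/10·π_0 + 1/5·π_1 + 1/10·π_2 + 1/10·π_3 + 1/5·π_4 + 1/5·π_5
  π_1 = 3/10·π_0 + 1/10·π_1 + 1/10·π_2 + 3/10·π_3 + 1/5·π_4 + 1/10·π_5
  π_2 = 1/5·π_0 + 1/5·π_1 + 3/10·π_2 + 1/10·π_3 + 1/10·π_4 + 1/5·π_5
  π_3 = 1/10·π_0 + 1/10·π_1 + 1/5·π_2 + 1/5·π_3 + 1/10·π_4 + 1/5·π_5
  π_4 = 1/5·π_0 + 1/5·π_1 + 1/5·π_2 + 1/5·π_3 + 1/10·π_4 + 1/10·π_5
  normalize: π_0 + π_1 + π_2 + π_3 + π_4 + π_5 = 1
Solving the linear system gives exactly π = [7640/50551, 8947/50551, 18905/101102, 15219/101102, 8420/50551, 8482/50551].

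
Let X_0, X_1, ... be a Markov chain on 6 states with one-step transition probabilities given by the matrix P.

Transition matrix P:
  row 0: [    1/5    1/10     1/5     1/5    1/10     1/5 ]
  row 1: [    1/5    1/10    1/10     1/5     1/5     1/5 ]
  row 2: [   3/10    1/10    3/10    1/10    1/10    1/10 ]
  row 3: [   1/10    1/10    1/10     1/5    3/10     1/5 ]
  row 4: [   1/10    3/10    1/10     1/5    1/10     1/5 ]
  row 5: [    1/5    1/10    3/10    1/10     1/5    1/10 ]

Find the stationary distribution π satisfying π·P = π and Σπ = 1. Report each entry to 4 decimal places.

π = [0.1862, 0.1325, 0.1894, 0.1646, 0.1626, 0.1646]

Balance equations π_j = Σ_i π_i·P[i][j]:
  π_0 = 1/5·π_0 + 1/5·π_1 + 3/10·π_2 + 1/10·π_3 + 1/10·π_4 + 1/5·π_5
  π_1 = 1/10·π_0 + 1/10·π_1 + 1/10·π_2 + 1/10·π_3 + 3/10·π_4 + 1/10·π_5
  π_2 = 1/5·π_0 + 1/10·π_1 + 3/10·π_2 + 1/10·π_3 + 1/10·π_4 + 3/10·π_5
  π_3 = 1/5·π_0 + 1/5·π_1 + 1/10·π_2 + 1/5·π_3 + 1/5·π_4 + 1/10·π_5
  π_4 = 1/10·π_0 + 1/5·π_1 + 1/10·π_2 + 3/10·π_3 + 1/10·π_4 + 1/5·π_5
  normalize: π_0 + π_1 + π_2 + π_3 + π_4 + π_5 = 1
Solving the linear system gives exactly π = [100/537, 427/3222, 1831/9666, 1591/9666, 262/1611, 1591/9666].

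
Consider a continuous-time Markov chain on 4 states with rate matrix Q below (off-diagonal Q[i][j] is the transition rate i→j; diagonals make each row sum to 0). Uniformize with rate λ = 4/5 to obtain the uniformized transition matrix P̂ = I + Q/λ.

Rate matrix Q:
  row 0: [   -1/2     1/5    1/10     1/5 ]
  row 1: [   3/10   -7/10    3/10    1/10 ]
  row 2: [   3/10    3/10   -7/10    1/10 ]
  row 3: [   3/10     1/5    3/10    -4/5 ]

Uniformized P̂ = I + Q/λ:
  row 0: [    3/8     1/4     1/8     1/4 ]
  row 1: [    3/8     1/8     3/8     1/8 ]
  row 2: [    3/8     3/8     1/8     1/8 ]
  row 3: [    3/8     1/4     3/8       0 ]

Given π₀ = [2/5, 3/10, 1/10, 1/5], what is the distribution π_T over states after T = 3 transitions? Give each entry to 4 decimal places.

t=0: π = [0.4000, 0.3000, 0.1000, 0.2000]
t=1: π = [0.3750, 0.2250, 0.2500, 0.1500]
t=2: π = [0.3750, 0.2531, 0.2188, 0.1531]
t=3: π = [0.3750, 0.2457, 0.2266, 0.1527]

π = [0.3750, 0.2457, 0.2266, 0.1527]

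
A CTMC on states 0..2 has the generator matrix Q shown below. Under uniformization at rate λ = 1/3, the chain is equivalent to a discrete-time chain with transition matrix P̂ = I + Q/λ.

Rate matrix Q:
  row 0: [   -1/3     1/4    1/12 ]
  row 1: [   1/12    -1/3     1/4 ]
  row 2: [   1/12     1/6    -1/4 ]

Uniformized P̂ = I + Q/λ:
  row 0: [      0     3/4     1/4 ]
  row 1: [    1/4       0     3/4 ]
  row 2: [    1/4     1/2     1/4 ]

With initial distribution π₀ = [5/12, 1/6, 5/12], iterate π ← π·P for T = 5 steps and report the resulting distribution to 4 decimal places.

t=0: π = [0.4167, 0.1667, 0.4167]
t=1: π = [0.1458, 0.5208, 0.3333]
t=2: π = [0.2135, 0.2760, 0.5104]
t=3: π = [0.1966, 0.4154, 0.3880]
t=4: π = [0.2008, 0.3415, 0.4577]
t=5: π = [0.1998, 0.3795, 0.4207]

π = [0.1998, 0.3795, 0.4207]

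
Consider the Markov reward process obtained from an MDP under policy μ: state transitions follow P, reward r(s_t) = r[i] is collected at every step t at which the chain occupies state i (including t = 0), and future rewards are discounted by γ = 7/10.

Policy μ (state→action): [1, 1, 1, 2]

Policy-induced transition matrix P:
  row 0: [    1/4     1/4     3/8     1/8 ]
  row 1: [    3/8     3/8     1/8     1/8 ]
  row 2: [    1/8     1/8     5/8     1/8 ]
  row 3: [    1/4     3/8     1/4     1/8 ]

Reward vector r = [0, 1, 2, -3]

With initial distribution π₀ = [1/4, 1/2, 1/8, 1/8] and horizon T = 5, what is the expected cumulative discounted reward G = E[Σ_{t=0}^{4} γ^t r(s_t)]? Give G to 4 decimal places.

G = 1.3692

t=0: π = [0.2500, 0.5000, 0.1250, 0.1250], E[r] = 0.3750, γ^t·E[r] = 0.375000, running G = 0.375000
t=1: π = [0.2969, 0.3125, 0.2656, 0.1250], E[r] = 0.4688, γ^t·E[r] = 0.328125, running G = 0.703125
t=2: π = [0.2559, 0.2715, 0.3477, 0.1250], E[r] = 0.5918, γ^t·E[r] = 0.289980, running G = 0.993105
t=3: π = [0.2405, 0.2561, 0.3784, 0.1250], E[r] = 0.6379, γ^t·E[r] = 0.218813, running G = 1.211919
t=4: π = [0.2347, 0.2503, 0.3900, 0.1250], E[r] = 0.6552, γ^t·E[r] = 0.157324, running G = 1.369243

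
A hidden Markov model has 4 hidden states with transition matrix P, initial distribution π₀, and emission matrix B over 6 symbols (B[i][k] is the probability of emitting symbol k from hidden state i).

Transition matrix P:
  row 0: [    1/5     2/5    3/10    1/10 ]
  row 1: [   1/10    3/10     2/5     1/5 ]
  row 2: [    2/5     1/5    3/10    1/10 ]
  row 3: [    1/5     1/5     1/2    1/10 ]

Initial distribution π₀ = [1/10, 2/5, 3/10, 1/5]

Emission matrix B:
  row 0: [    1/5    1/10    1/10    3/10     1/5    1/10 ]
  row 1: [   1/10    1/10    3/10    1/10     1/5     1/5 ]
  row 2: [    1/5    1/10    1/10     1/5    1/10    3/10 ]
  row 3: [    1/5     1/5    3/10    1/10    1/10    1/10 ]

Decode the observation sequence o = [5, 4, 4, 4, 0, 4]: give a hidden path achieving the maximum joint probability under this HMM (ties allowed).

path = [2, 0, 1, 1, 2, 0]

t=0: δ = [1.000e-02, 8.000e-02, 9.000e-02, 2.000e-02]  (obs o_0=5)
t=1: δ = [7.200e-03, 4.800e-03, 3.200e-03, 1.600e-03]  ψ = [2, 1, 1, 1]  (obs o_1=4)
t=2: δ = [2.880e-04, 5.760e-04, 2.160e-04, 9.600e-05]  ψ = [0, 0, 0, 1]  (obs o_2=4)
t=3: δ = [1.728e-05, 3.456e-05, 2.304e-05, 1.152e-05]  ψ = [2, 1, 1, 1]  (obs o_3=4)
t=4: δ = [1.843e-06, 1.037e-06, 2.765e-06, 1.382e-06]  ψ = [2, 1, 1, 1]  (obs o_4=0)
t=5: δ = [2.212e-07, 1.475e-07, 8.294e-08, 2.765e-08]  ψ = [2, 0, 2, 2]  (obs o_5=4)
backtrack: best end state = 0; path = [2, 0, 1, 1, 2, 0]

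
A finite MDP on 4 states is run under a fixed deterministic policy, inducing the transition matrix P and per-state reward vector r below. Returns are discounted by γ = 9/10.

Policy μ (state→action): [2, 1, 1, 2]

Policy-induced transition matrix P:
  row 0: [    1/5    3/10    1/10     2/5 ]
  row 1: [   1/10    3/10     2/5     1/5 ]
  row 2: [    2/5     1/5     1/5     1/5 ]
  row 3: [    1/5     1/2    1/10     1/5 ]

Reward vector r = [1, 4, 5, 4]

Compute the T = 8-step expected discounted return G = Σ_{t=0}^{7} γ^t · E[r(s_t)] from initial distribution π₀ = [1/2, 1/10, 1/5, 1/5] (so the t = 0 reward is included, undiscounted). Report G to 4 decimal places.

t=0: π = [0.5000, 0.1000, 0.2000, 0.2000], E[r] = 2.7000, γ^t·E[r] = 2.700000, running G = 2.700000
t=1: π = [0.2300, 0.3200, 0.1500, 0.3000], E[r] = 3.4600, γ^t·E[r] = 3.114000, running G = 5.814000
t=2: π = [0.1980, 0.3450, 0.2110, 0.2460], E[r] = 3.6170, γ^t·E[r] = 2.929770, running G = 8.743770
t=3: π = [0.2077, 0.3281, 0.2246, 0.2396], E[r] = 3.6015, γ^t·E[r] = 2.625494, running G = 11.369264
t=4: π = [0.2121, 0.3255, 0.2209, 0.2415], E[r] = 3.5846, γ^t·E[r] = 2.351830, running G = 13.721093
t=5: π = [0.2116, 0.3262, 0.2197, 0.2424], E[r] = 3.5848, γ^t·E[r] = 2.116807, running G = 15.837900
t=6: π = [0.2113, 0.3265, 0.2198, 0.2423], E[r] = 3.5859, γ^t·E[r] = 1.905677, running G = 17.743577
t=7: π = [0.2113, 0.3265, 0.2199, 0.2423], E[r] = 3.5860, γ^t·E[r] = 1.715167, running G = 19.458744

G = 19.4587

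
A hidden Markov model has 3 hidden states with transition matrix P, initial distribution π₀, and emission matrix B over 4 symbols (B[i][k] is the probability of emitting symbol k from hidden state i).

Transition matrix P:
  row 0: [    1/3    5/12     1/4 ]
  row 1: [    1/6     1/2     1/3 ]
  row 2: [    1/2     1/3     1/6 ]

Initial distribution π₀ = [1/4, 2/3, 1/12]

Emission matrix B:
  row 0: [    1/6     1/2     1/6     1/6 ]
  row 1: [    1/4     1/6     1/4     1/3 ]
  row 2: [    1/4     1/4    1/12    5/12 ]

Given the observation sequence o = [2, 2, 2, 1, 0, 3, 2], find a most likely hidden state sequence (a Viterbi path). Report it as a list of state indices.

path = [1, 1, 1, 1, 1, 1, 1]

t=0: δ = [4.167e-02, 1.667e-01, 6.944e-03]  (obs o_0=2)
t=1: δ = [4.630e-03, 2.083e-02, 4.630e-03]  ψ = [1, 1, 1]  (obs o_1=2)
t=2: δ = [5.787e-04, 2.604e-03, 5.787e-04]  ψ = [1, 1, 1]  (obs o_2=2)
t=3: δ = [2.170e-04, 2.170e-04, 2.170e-04]  ψ = [1, 1, 1]  (obs o_3=1)
t=4: δ = [1.808e-05, 2.713e-05, 1.808e-05]  ψ = [2, 1, 1]  (obs o_4=0)
t=5: δ = [1.507e-06, 4.521e-06, 3.768e-06]  ψ = [2, 1, 1]  (obs o_5=3)
t=6: δ = [3.140e-07, 5.651e-07, 1.256e-07]  ψ = [2, 1, 1]  (obs o_6=2)
backtrack: best end state = 1; path = [1, 1, 1, 1, 1, 1, 1]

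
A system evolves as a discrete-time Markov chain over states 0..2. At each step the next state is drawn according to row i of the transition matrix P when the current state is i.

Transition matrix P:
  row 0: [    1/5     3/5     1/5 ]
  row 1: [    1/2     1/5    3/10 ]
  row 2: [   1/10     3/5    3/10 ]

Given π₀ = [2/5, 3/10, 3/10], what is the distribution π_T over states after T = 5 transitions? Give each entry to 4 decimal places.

t=0: π = [0.4000, 0.3000, 0.3000]
t=1: π = [0.2600, 0.4800, 0.2600]
t=2: π = [0.3180, 0.4080, 0.2740]
t=3: π = [0.2950, 0.4368, 0.2682]
t=4: π = [0.3042, 0.4253, 0.2705]
t=5: π = [0.3005, 0.4299, 0.2696]

π = [0.3005, 0.4299, 0.2696]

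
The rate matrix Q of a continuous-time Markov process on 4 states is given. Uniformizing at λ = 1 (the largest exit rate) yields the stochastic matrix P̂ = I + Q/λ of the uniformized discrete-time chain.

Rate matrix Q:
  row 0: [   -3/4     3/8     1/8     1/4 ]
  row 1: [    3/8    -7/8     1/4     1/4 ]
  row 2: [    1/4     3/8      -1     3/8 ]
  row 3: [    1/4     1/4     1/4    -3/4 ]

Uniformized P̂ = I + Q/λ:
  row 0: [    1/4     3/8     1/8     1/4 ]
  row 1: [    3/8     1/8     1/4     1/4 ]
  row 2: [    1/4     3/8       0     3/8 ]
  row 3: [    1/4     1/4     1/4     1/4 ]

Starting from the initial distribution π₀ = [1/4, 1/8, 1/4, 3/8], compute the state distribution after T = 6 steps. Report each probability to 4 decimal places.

t=0: π = [0.2500, 0.1250, 0.2500, 0.3750]
t=1: π = [0.2656, 0.2969, 0.1563, 0.2813]
t=2: π = [0.2871, 0.2656, 0.1777, 0.2695]
t=3: π = [0.2832, 0.2749, 0.1697, 0.2722]
t=4: π = [0.2844, 0.2722, 0.1722, 0.2712]
t=5: π = [0.2840, 0.2730, 0.1714, 0.2715]
t=6: π = [0.2841, 0.2728, 0.1716, 0.2714]

π = [0.2841, 0.2728, 0.1716, 0.2714]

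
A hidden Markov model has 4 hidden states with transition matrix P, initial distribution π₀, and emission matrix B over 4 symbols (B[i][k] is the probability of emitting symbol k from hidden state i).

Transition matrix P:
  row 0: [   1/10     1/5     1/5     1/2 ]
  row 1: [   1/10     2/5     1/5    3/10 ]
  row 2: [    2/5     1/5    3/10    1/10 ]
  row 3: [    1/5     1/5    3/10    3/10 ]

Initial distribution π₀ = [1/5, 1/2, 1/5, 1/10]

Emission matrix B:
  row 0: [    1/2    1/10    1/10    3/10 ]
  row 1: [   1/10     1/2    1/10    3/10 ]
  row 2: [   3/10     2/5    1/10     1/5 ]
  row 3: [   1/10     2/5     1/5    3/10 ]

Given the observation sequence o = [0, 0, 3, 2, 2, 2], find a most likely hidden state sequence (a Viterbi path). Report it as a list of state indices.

path = [2, 0, 3, 3, 3, 3]

t=0: δ = [1.000e-01, 5.000e-02, 6.000e-02, 1.000e-02]  (obs o_0=0)
t=1: δ = [1.200e-02, 2.000e-03, 6.000e-03, 5.000e-03]  ψ = [2, 0, 0, 0]  (obs o_1=0)
t=2: δ = [7.200e-04, 7.200e-04, 4.800e-04, 1.800e-03]  ψ = [2, 0, 0, 0]  (obs o_2=3)
t=3: δ = [3.600e-05, 3.600e-05, 5.400e-05, 1.080e-04]  ψ = [3, 3, 3, 3]  (obs o_3=2)
t=4: δ = [2.160e-06, 2.160e-06, 3.240e-06, 6.480e-06]  ψ = [2, 3, 3, 3]  (obs o_4=2)
t=5: δ = [1.296e-07, 1.296e-07, 1.944e-07, 3.888e-07]  ψ = [2, 3, 3, 3]  (obs o_5=2)
backtrack: best end state = 3; path = [2, 0, 3, 3, 3, 3]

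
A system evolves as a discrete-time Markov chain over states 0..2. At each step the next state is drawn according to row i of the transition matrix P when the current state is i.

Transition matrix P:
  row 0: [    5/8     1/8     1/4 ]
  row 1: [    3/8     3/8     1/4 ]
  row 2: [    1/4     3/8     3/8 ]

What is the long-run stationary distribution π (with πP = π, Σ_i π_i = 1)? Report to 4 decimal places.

π = [0.4524, 0.2619, 0.2857]

Balance equations π_j = Σ_i π_i·P[i][j]:
  π_0 = 5/8·π_0 + 3/8·π_1 + 1/4·π_2
  π_1 = 1/8·π_0 + 3/8·π_1 + 3/8·π_2
  normalize: π_0 + π_1 + π_2 = 1
Solving the linear system gives exactly π = [19/42, 11/42, 2/7].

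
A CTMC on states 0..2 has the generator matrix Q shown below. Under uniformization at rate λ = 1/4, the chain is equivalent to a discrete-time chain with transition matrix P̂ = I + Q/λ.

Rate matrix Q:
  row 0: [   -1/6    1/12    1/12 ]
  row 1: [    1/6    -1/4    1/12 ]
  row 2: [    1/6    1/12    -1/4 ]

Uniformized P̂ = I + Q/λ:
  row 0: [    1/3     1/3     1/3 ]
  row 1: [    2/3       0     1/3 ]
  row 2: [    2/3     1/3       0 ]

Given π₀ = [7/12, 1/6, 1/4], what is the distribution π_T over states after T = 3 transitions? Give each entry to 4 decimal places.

t=0: π = [0.5833, 0.1667, 0.2500]
t=1: π = [0.4722, 0.2778, 0.2500]
t=2: π = [0.5093, 0.2407, 0.2500]
t=3: π = [0.4969, 0.2531, 0.2500]

π = [0.4969, 0.2531, 0.2500]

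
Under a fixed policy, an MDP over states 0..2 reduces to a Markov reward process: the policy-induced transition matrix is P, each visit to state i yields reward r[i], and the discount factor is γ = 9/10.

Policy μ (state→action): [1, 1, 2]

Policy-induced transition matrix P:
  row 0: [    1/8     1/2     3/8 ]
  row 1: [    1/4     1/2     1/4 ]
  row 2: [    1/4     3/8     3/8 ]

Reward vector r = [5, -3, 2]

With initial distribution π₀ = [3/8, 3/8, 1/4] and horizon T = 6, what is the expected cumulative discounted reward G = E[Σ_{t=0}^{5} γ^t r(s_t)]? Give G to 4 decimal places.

G = 2.5162

t=0: π = [0.3750, 0.3750, 0.2500], E[r] = 1.2500, γ^t·E[r] = 1.250000, running G = 1.250000
t=1: π = [0.2031, 0.4688, 0.3281], E[r] = 0.2656, γ^t·E[r] = 0.239063, running G = 1.489063
t=2: π = [0.2246, 0.4590, 0.3164], E[r] = 0.3789, γ^t·E[r] = 0.306914, running G = 1.795977
t=3: π = [0.2219, 0.4604, 0.3176], E[r] = 0.3635, γ^t·E[r] = 0.265010, running G = 2.060987
t=4: π = [0.2223, 0.4603, 0.3174], E[r] = 0.3653, γ^t·E[r] = 0.239670, running G = 2.300657
t=5: π = [0.2222, 0.4603, 0.3175], E[r] = 0.3651, γ^t·E[r] = 0.215561, running G = 2.516218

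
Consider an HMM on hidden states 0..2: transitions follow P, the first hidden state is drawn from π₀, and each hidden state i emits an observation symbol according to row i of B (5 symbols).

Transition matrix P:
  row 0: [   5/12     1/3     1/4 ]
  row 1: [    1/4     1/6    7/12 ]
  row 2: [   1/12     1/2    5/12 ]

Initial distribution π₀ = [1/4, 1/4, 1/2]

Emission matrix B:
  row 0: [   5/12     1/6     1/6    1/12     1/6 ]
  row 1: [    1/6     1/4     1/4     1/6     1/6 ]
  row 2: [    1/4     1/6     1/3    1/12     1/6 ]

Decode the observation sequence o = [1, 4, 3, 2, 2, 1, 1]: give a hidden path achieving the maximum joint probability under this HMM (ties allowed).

t=0: δ = [4.167e-02, 6.250e-02, 8.333e-02]  (obs o_0=1)
t=1: δ = [2.894e-03, 6.944e-03, 6.076e-03]  ψ = [0, 2, 1]  (obs o_1=4)
t=2: δ = [1.447e-04, 5.064e-04, 3.376e-04]  ψ = [1, 2, 1]  (obs o_2=3)
t=3: δ = [2.110e-05, 4.220e-05, 9.846e-05]  ψ = [1, 2, 1]  (obs o_3=2)
t=4: δ = [1.758e-06, 1.231e-05, 1.368e-05]  ψ = [1, 2, 2]  (obs o_4=2)
t=5: δ = [5.128e-07, 1.709e-06, 1.197e-06]  ψ = [1, 2, 1]  (obs o_5=1)
t=6: δ = [7.122e-08, 1.496e-07, 1.662e-07]  ψ = [1, 2, 1]  (obs o_6=1)
backtrack: best end state = 2; path = [1, 2, 1, 2, 2, 1, 2]

path = [1, 2, 1, 2, 2, 1, 2]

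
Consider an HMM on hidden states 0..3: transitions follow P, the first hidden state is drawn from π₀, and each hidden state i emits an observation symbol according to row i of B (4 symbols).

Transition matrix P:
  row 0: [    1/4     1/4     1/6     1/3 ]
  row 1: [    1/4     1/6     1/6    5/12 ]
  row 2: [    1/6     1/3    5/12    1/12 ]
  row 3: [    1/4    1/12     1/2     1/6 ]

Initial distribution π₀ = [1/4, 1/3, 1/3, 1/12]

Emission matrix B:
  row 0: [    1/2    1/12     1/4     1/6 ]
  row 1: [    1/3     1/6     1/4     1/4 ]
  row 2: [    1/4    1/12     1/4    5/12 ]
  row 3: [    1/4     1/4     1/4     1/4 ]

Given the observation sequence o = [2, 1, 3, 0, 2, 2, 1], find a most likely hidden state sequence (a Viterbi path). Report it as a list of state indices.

t=0: δ = [6.250e-02, 8.333e-02, 8.333e-02, 2.083e-02]  (obs o_0=2)
t=1: δ = [1.736e-03, 4.630e-03, 2.894e-03, 8.681e-03]  ψ = [1, 2, 2, 1]  (obs o_1=1)
t=2: δ = [3.617e-04, 2.411e-04, 1.808e-03, 4.823e-04]  ψ = [3, 2, 3, 1]  (obs o_2=3)
t=3: δ = [1.507e-04, 2.009e-04, 1.884e-04, 3.768e-05]  ψ = [2, 2, 2, 2]  (obs o_3=0)
t=4: δ = [1.256e-05, 1.570e-05, 1.962e-05, 2.093e-05]  ψ = [1, 2, 2, 1]  (obs o_4=2)
t=5: δ = [1.308e-06, 1.635e-06, 2.616e-06, 1.635e-06]  ψ = [3, 2, 3, 1]  (obs o_5=2)
t=6: δ = [3.634e-08, 1.454e-07, 9.085e-08, 1.703e-07]  ψ = [2, 2, 2, 1]  (obs o_6=1)
backtrack: best end state = 3; path = [1, 3, 2, 2, 2, 1, 3]

path = [1, 3, 2, 2, 2, 1, 3]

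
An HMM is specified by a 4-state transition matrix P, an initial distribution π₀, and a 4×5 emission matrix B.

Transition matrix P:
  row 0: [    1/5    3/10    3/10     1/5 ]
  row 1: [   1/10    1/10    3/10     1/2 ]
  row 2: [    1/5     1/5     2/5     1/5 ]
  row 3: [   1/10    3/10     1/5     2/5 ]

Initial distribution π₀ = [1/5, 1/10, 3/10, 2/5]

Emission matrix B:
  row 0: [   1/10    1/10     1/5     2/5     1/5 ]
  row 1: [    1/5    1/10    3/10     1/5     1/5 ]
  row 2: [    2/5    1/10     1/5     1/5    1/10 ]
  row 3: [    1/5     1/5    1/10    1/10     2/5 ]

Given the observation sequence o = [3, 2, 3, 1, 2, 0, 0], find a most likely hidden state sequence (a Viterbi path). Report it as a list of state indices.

path = [0, 1, 3, 3, 1, 2, 2]

t=0: δ = [8.000e-02, 2.000e-02, 6.000e-02, 4.000e-02]  (obs o_0=3)
t=1: δ = [3.200e-03, 7.200e-03, 4.800e-03, 1.600e-03]  ψ = [0, 0, 0, 0]  (obs o_1=2)
t=2: δ = [3.840e-04, 1.920e-04, 4.320e-04, 3.600e-04]  ψ = [2, 0, 1, 1]  (obs o_2=3)
t=3: δ = [8.640e-06, 1.152e-05, 1.728e-05, 2.880e-05]  ψ = [2, 0, 2, 3]  (obs o_3=1)
t=4: δ = [6.912e-07, 2.592e-06, 1.382e-06, 1.152e-06]  ψ = [2, 3, 2, 3]  (obs o_4=2)
t=5: δ = [2.765e-08, 6.912e-08, 3.110e-07, 2.592e-07]  ψ = [2, 3, 1, 1]  (obs o_5=0)
t=6: δ = [6.221e-09, 1.555e-08, 4.977e-08, 2.074e-08]  ψ = [2, 3, 2, 3]  (obs o_6=0)
backtrack: best end state = 2; path = [0, 1, 3, 3, 1, 2, 2]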